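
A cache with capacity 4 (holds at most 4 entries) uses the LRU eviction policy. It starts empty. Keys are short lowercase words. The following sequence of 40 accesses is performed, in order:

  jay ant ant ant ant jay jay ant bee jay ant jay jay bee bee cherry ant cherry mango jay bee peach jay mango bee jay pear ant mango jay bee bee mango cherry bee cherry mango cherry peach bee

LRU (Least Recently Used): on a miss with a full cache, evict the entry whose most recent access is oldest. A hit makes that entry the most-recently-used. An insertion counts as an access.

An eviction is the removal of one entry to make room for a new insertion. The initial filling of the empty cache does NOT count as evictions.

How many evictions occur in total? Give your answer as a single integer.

Answer: 10

Derivation:
LRU simulation (capacity=4):
  1. access jay: MISS. Cache (LRU->MRU): [jay]
  2. access ant: MISS. Cache (LRU->MRU): [jay ant]
  3. access ant: HIT. Cache (LRU->MRU): [jay ant]
  4. access ant: HIT. Cache (LRU->MRU): [jay ant]
  5. access ant: HIT. Cache (LRU->MRU): [jay ant]
  6. access jay: HIT. Cache (LRU->MRU): [ant jay]
  7. access jay: HIT. Cache (LRU->MRU): [ant jay]
  8. access ant: HIT. Cache (LRU->MRU): [jay ant]
  9. access bee: MISS. Cache (LRU->MRU): [jay ant bee]
  10. access jay: HIT. Cache (LRU->MRU): [ant bee jay]
  11. access ant: HIT. Cache (LRU->MRU): [bee jay ant]
  12. access jay: HIT. Cache (LRU->MRU): [bee ant jay]
  13. access jay: HIT. Cache (LRU->MRU): [bee ant jay]
  14. access bee: HIT. Cache (LRU->MRU): [ant jay bee]
  15. access bee: HIT. Cache (LRU->MRU): [ant jay bee]
  16. access cherry: MISS. Cache (LRU->MRU): [ant jay bee cherry]
  17. access ant: HIT. Cache (LRU->MRU): [jay bee cherry ant]
  18. access cherry: HIT. Cache (LRU->MRU): [jay bee ant cherry]
  19. access mango: MISS, evict jay. Cache (LRU->MRU): [bee ant cherry mango]
  20. access jay: MISS, evict bee. Cache (LRU->MRU): [ant cherry mango jay]
  21. access bee: MISS, evict ant. Cache (LRU->MRU): [cherry mango jay bee]
  22. access peach: MISS, evict cherry. Cache (LRU->MRU): [mango jay bee peach]
  23. access jay: HIT. Cache (LRU->MRU): [mango bee peach jay]
  24. access mango: HIT. Cache (LRU->MRU): [bee peach jay mango]
  25. access bee: HIT. Cache (LRU->MRU): [peach jay mango bee]
  26. access jay: HIT. Cache (LRU->MRU): [peach mango bee jay]
  27. access pear: MISS, evict peach. Cache (LRU->MRU): [mango bee jay pear]
  28. access ant: MISS, evict mango. Cache (LRU->MRU): [bee jay pear ant]
  29. access mango: MISS, evict bee. Cache (LRU->MRU): [jay pear ant mango]
  30. access jay: HIT. Cache (LRU->MRU): [pear ant mango jay]
  31. access bee: MISS, evict pear. Cache (LRU->MRU): [ant mango jay bee]
  32. access bee: HIT. Cache (LRU->MRU): [ant mango jay bee]
  33. access mango: HIT. Cache (LRU->MRU): [ant jay bee mango]
  34. access cherry: MISS, evict ant. Cache (LRU->MRU): [jay bee mango cherry]
  35. access bee: HIT. Cache (LRU->MRU): [jay mango cherry bee]
  36. access cherry: HIT. Cache (LRU->MRU): [jay mango bee cherry]
  37. access mango: HIT. Cache (LRU->MRU): [jay bee cherry mango]
  38. access cherry: HIT. Cache (LRU->MRU): [jay bee mango cherry]
  39. access peach: MISS, evict jay. Cache (LRU->MRU): [bee mango cherry peach]
  40. access bee: HIT. Cache (LRU->MRU): [mango cherry peach bee]
Total: 26 hits, 14 misses, 10 evictions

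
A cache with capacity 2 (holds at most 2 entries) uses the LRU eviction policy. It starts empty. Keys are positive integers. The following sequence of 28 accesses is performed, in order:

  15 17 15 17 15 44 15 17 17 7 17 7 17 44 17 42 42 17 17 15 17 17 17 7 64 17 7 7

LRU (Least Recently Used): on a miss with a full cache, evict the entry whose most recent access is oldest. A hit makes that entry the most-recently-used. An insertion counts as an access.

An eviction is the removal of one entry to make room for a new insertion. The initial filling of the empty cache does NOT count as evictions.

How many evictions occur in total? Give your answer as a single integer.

LRU simulation (capacity=2):
  1. access 15: MISS. Cache (LRU->MRU): [15]
  2. access 17: MISS. Cache (LRU->MRU): [15 17]
  3. access 15: HIT. Cache (LRU->MRU): [17 15]
  4. access 17: HIT. Cache (LRU->MRU): [15 17]
  5. access 15: HIT. Cache (LRU->MRU): [17 15]
  6. access 44: MISS, evict 17. Cache (LRU->MRU): [15 44]
  7. access 15: HIT. Cache (LRU->MRU): [44 15]
  8. access 17: MISS, evict 44. Cache (LRU->MRU): [15 17]
  9. access 17: HIT. Cache (LRU->MRU): [15 17]
  10. access 7: MISS, evict 15. Cache (LRU->MRU): [17 7]
  11. access 17: HIT. Cache (LRU->MRU): [7 17]
  12. access 7: HIT. Cache (LRU->MRU): [17 7]
  13. access 17: HIT. Cache (LRU->MRU): [7 17]
  14. access 44: MISS, evict 7. Cache (LRU->MRU): [17 44]
  15. access 17: HIT. Cache (LRU->MRU): [44 17]
  16. access 42: MISS, evict 44. Cache (LRU->MRU): [17 42]
  17. access 42: HIT. Cache (LRU->MRU): [17 42]
  18. access 17: HIT. Cache (LRU->MRU): [42 17]
  19. access 17: HIT. Cache (LRU->MRU): [42 17]
  20. access 15: MISS, evict 42. Cache (LRU->MRU): [17 15]
  21. access 17: HIT. Cache (LRU->MRU): [15 17]
  22. access 17: HIT. Cache (LRU->MRU): [15 17]
  23. access 17: HIT. Cache (LRU->MRU): [15 17]
  24. access 7: MISS, evict 15. Cache (LRU->MRU): [17 7]
  25. access 64: MISS, evict 17. Cache (LRU->MRU): [7 64]
  26. access 17: MISS, evict 7. Cache (LRU->MRU): [64 17]
  27. access 7: MISS, evict 64. Cache (LRU->MRU): [17 7]
  28. access 7: HIT. Cache (LRU->MRU): [17 7]
Total: 16 hits, 12 misses, 10 evictions

Answer: 10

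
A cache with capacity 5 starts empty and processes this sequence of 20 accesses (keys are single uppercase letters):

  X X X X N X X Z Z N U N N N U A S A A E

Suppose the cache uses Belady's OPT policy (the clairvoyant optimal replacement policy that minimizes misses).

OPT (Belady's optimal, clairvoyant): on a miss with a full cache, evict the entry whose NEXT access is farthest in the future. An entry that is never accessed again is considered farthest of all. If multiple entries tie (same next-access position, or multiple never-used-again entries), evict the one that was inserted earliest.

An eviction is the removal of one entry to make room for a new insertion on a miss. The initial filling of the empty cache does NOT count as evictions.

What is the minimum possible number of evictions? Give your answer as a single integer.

Answer: 2

Derivation:
OPT (Belady) simulation (capacity=5):
  1. access X: MISS. Cache: [X]
  2. access X: HIT. Next use of X: step 3. Cache: [X]
  3. access X: HIT. Next use of X: step 4. Cache: [X]
  4. access X: HIT. Next use of X: step 6. Cache: [X]
  5. access N: MISS. Cache: [X N]
  6. access X: HIT. Next use of X: step 7. Cache: [X N]
  7. access X: HIT. Next use of X: never. Cache: [X N]
  8. access Z: MISS. Cache: [X N Z]
  9. access Z: HIT. Next use of Z: never. Cache: [X N Z]
  10. access N: HIT. Next use of N: step 12. Cache: [X N Z]
  11. access U: MISS. Cache: [X N Z U]
  12. access N: HIT. Next use of N: step 13. Cache: [X N Z U]
  13. access N: HIT. Next use of N: step 14. Cache: [X N Z U]
  14. access N: HIT. Next use of N: never. Cache: [X N Z U]
  15. access U: HIT. Next use of U: never. Cache: [X N Z U]
  16. access A: MISS. Cache: [X N Z U A]
  17. access S: MISS, evict X (next use: never). Cache: [N Z U A S]
  18. access A: HIT. Next use of A: step 19. Cache: [N Z U A S]
  19. access A: HIT. Next use of A: never. Cache: [N Z U A S]
  20. access E: MISS, evict N (next use: never). Cache: [Z U A S E]
Total: 13 hits, 7 misses, 2 evictions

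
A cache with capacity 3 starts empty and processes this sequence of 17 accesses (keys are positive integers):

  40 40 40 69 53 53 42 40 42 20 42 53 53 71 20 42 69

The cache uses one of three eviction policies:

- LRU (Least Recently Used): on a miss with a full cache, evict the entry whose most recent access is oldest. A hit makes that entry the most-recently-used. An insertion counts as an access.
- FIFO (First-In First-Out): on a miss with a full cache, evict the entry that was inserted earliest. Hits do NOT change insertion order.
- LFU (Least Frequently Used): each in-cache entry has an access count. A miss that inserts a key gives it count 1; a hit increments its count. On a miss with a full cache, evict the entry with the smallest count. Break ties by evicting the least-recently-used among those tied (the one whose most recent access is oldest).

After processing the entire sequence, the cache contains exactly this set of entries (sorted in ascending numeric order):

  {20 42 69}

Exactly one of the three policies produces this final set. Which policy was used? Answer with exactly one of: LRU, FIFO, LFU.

Simulating under each policy and comparing final sets:
  LRU: final set = {20 42 69} -> MATCHES target
  FIFO: final set = {42 69 71} -> differs
  LFU: final set = {40 42 69} -> differs
Only LRU produces the target set.

Answer: LRU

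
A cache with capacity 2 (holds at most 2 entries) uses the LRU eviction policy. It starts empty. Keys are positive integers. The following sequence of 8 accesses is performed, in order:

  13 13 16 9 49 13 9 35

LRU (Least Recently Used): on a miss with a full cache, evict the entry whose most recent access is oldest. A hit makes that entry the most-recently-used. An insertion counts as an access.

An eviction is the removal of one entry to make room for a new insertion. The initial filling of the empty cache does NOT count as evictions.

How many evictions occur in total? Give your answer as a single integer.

Answer: 5

Derivation:
LRU simulation (capacity=2):
  1. access 13: MISS. Cache (LRU->MRU): [13]
  2. access 13: HIT. Cache (LRU->MRU): [13]
  3. access 16: MISS. Cache (LRU->MRU): [13 16]
  4. access 9: MISS, evict 13. Cache (LRU->MRU): [16 9]
  5. access 49: MISS, evict 16. Cache (LRU->MRU): [9 49]
  6. access 13: MISS, evict 9. Cache (LRU->MRU): [49 13]
  7. access 9: MISS, evict 49. Cache (LRU->MRU): [13 9]
  8. access 35: MISS, evict 13. Cache (LRU->MRU): [9 35]
Total: 1 hits, 7 misses, 5 evictions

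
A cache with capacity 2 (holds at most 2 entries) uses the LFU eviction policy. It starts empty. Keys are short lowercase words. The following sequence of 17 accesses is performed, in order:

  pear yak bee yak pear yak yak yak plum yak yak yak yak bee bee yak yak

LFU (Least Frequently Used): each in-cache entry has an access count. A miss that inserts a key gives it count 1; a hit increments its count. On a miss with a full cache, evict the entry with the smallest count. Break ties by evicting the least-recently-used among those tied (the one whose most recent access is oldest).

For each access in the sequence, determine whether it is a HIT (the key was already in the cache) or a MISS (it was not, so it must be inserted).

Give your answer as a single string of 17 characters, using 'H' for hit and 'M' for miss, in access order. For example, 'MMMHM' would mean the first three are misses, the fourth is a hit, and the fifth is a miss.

LFU simulation (capacity=2):
  1. access pear: MISS. Cache: [pear(c=1)]
  2. access yak: MISS. Cache: [pear(c=1) yak(c=1)]
  3. access bee: MISS, evict pear(c=1). Cache: [yak(c=1) bee(c=1)]
  4. access yak: HIT, count now 2. Cache: [bee(c=1) yak(c=2)]
  5. access pear: MISS, evict bee(c=1). Cache: [pear(c=1) yak(c=2)]
  6. access yak: HIT, count now 3. Cache: [pear(c=1) yak(c=3)]
  7. access yak: HIT, count now 4. Cache: [pear(c=1) yak(c=4)]
  8. access yak: HIT, count now 5. Cache: [pear(c=1) yak(c=5)]
  9. access plum: MISS, evict pear(c=1). Cache: [plum(c=1) yak(c=5)]
  10. access yak: HIT, count now 6. Cache: [plum(c=1) yak(c=6)]
  11. access yak: HIT, count now 7. Cache: [plum(c=1) yak(c=7)]
  12. access yak: HIT, count now 8. Cache: [plum(c=1) yak(c=8)]
  13. access yak: HIT, count now 9. Cache: [plum(c=1) yak(c=9)]
  14. access bee: MISS, evict plum(c=1). Cache: [bee(c=1) yak(c=9)]
  15. access bee: HIT, count now 2. Cache: [bee(c=2) yak(c=9)]
  16. access yak: HIT, count now 10. Cache: [bee(c=2) yak(c=10)]
  17. access yak: HIT, count now 11. Cache: [bee(c=2) yak(c=11)]
Total: 11 hits, 6 misses, 4 evictions

Answer: MMMHMHHHMHHHHMHHH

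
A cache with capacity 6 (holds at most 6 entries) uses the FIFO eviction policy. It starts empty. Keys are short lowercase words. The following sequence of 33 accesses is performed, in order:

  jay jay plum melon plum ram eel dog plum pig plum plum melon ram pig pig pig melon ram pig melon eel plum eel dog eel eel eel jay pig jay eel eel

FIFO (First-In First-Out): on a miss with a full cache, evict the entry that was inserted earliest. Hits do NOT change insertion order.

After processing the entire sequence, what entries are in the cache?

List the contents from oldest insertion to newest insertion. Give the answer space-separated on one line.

Answer: melon ram eel dog pig jay

Derivation:
FIFO simulation (capacity=6):
  1. access jay: MISS. Cache (old->new): [jay]
  2. access jay: HIT. Cache (old->new): [jay]
  3. access plum: MISS. Cache (old->new): [jay plum]
  4. access melon: MISS. Cache (old->new): [jay plum melon]
  5. access plum: HIT. Cache (old->new): [jay plum melon]
  6. access ram: MISS. Cache (old->new): [jay plum melon ram]
  7. access eel: MISS. Cache (old->new): [jay plum melon ram eel]
  8. access dog: MISS. Cache (old->new): [jay plum melon ram eel dog]
  9. access plum: HIT. Cache (old->new): [jay plum melon ram eel dog]
  10. access pig: MISS, evict jay. Cache (old->new): [plum melon ram eel dog pig]
  11. access plum: HIT. Cache (old->new): [plum melon ram eel dog pig]
  12. access plum: HIT. Cache (old->new): [plum melon ram eel dog pig]
  13. access melon: HIT. Cache (old->new): [plum melon ram eel dog pig]
  14. access ram: HIT. Cache (old->new): [plum melon ram eel dog pig]
  15. access pig: HIT. Cache (old->new): [plum melon ram eel dog pig]
  16. access pig: HIT. Cache (old->new): [plum melon ram eel dog pig]
  17. access pig: HIT. Cache (old->new): [plum melon ram eel dog pig]
  18. access melon: HIT. Cache (old->new): [plum melon ram eel dog pig]
  19. access ram: HIT. Cache (old->new): [plum melon ram eel dog pig]
  20. access pig: HIT. Cache (old->new): [plum melon ram eel dog pig]
  21. access melon: HIT. Cache (old->new): [plum melon ram eel dog pig]
  22. access eel: HIT. Cache (old->new): [plum melon ram eel dog pig]
  23. access plum: HIT. Cache (old->new): [plum melon ram eel dog pig]
  24. access eel: HIT. Cache (old->new): [plum melon ram eel dog pig]
  25. access dog: HIT. Cache (old->new): [plum melon ram eel dog pig]
  26. access eel: HIT. Cache (old->new): [plum melon ram eel dog pig]
  27. access eel: HIT. Cache (old->new): [plum melon ram eel dog pig]
  28. access eel: HIT. Cache (old->new): [plum melon ram eel dog pig]
  29. access jay: MISS, evict plum. Cache (old->new): [melon ram eel dog pig jay]
  30. access pig: HIT. Cache (old->new): [melon ram eel dog pig jay]
  31. access jay: HIT. Cache (old->new): [melon ram eel dog pig jay]
  32. access eel: HIT. Cache (old->new): [melon ram eel dog pig jay]
  33. access eel: HIT. Cache (old->new): [melon ram eel dog pig jay]
Total: 25 hits, 8 misses, 2 evictions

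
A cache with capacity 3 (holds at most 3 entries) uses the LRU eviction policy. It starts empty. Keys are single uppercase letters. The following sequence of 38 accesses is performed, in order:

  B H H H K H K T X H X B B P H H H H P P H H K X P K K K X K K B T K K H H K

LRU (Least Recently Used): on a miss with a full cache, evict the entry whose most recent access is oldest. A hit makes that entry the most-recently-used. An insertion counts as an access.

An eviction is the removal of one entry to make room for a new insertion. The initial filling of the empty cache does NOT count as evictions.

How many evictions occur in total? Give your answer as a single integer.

LRU simulation (capacity=3):
  1. access B: MISS. Cache (LRU->MRU): [B]
  2. access H: MISS. Cache (LRU->MRU): [B H]
  3. access H: HIT. Cache (LRU->MRU): [B H]
  4. access H: HIT. Cache (LRU->MRU): [B H]
  5. access K: MISS. Cache (LRU->MRU): [B H K]
  6. access H: HIT. Cache (LRU->MRU): [B K H]
  7. access K: HIT. Cache (LRU->MRU): [B H K]
  8. access T: MISS, evict B. Cache (LRU->MRU): [H K T]
  9. access X: MISS, evict H. Cache (LRU->MRU): [K T X]
  10. access H: MISS, evict K. Cache (LRU->MRU): [T X H]
  11. access X: HIT. Cache (LRU->MRU): [T H X]
  12. access B: MISS, evict T. Cache (LRU->MRU): [H X B]
  13. access B: HIT. Cache (LRU->MRU): [H X B]
  14. access P: MISS, evict H. Cache (LRU->MRU): [X B P]
  15. access H: MISS, evict X. Cache (LRU->MRU): [B P H]
  16. access H: HIT. Cache (LRU->MRU): [B P H]
  17. access H: HIT. Cache (LRU->MRU): [B P H]
  18. access H: HIT. Cache (LRU->MRU): [B P H]
  19. access P: HIT. Cache (LRU->MRU): [B H P]
  20. access P: HIT. Cache (LRU->MRU): [B H P]
  21. access H: HIT. Cache (LRU->MRU): [B P H]
  22. access H: HIT. Cache (LRU->MRU): [B P H]
  23. access K: MISS, evict B. Cache (LRU->MRU): [P H K]
  24. access X: MISS, evict P. Cache (LRU->MRU): [H K X]
  25. access P: MISS, evict H. Cache (LRU->MRU): [K X P]
  26. access K: HIT. Cache (LRU->MRU): [X P K]
  27. access K: HIT. Cache (LRU->MRU): [X P K]
  28. access K: HIT. Cache (LRU->MRU): [X P K]
  29. access X: HIT. Cache (LRU->MRU): [P K X]
  30. access K: HIT. Cache (LRU->MRU): [P X K]
  31. access K: HIT. Cache (LRU->MRU): [P X K]
  32. access B: MISS, evict P. Cache (LRU->MRU): [X K B]
  33. access T: MISS, evict X. Cache (LRU->MRU): [K B T]
  34. access K: HIT. Cache (LRU->MRU): [B T K]
  35. access K: HIT. Cache (LRU->MRU): [B T K]
  36. access H: MISS, evict B. Cache (LRU->MRU): [T K H]
  37. access H: HIT. Cache (LRU->MRU): [T K H]
  38. access K: HIT. Cache (LRU->MRU): [T H K]
Total: 23 hits, 15 misses, 12 evictions

Answer: 12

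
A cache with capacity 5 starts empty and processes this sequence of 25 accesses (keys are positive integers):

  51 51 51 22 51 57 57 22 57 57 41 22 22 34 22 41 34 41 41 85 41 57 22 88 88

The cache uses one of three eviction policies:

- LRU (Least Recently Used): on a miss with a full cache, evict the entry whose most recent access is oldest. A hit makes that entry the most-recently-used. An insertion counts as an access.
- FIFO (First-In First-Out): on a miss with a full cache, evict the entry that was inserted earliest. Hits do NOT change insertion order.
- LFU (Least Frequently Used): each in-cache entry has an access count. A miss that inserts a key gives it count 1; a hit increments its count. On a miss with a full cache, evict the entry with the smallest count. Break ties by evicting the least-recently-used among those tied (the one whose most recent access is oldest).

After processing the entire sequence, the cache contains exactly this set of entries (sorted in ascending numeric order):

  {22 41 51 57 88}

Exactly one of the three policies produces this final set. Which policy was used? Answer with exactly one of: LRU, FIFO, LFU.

Simulating under each policy and comparing final sets:
  LRU: final set = {22 41 57 85 88} -> differs
  FIFO: final set = {34 41 57 85 88} -> differs
  LFU: final set = {22 41 51 57 88} -> MATCHES target
Only LFU produces the target set.

Answer: LFU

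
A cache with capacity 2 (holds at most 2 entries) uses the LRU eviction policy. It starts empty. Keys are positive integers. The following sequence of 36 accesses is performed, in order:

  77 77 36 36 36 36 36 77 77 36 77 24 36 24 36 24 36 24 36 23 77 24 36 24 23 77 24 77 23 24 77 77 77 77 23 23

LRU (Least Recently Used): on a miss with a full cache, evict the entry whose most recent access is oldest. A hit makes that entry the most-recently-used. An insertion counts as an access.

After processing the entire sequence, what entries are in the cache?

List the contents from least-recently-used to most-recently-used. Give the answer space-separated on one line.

Answer: 77 23

Derivation:
LRU simulation (capacity=2):
  1. access 77: MISS. Cache (LRU->MRU): [77]
  2. access 77: HIT. Cache (LRU->MRU): [77]
  3. access 36: MISS. Cache (LRU->MRU): [77 36]
  4. access 36: HIT. Cache (LRU->MRU): [77 36]
  5. access 36: HIT. Cache (LRU->MRU): [77 36]
  6. access 36: HIT. Cache (LRU->MRU): [77 36]
  7. access 36: HIT. Cache (LRU->MRU): [77 36]
  8. access 77: HIT. Cache (LRU->MRU): [36 77]
  9. access 77: HIT. Cache (LRU->MRU): [36 77]
  10. access 36: HIT. Cache (LRU->MRU): [77 36]
  11. access 77: HIT. Cache (LRU->MRU): [36 77]
  12. access 24: MISS, evict 36. Cache (LRU->MRU): [77 24]
  13. access 36: MISS, evict 77. Cache (LRU->MRU): [24 36]
  14. access 24: HIT. Cache (LRU->MRU): [36 24]
  15. access 36: HIT. Cache (LRU->MRU): [24 36]
  16. access 24: HIT. Cache (LRU->MRU): [36 24]
  17. access 36: HIT. Cache (LRU->MRU): [24 36]
  18. access 24: HIT. Cache (LRU->MRU): [36 24]
  19. access 36: HIT. Cache (LRU->MRU): [24 36]
  20. access 23: MISS, evict 24. Cache (LRU->MRU): [36 23]
  21. access 77: MISS, evict 36. Cache (LRU->MRU): [23 77]
  22. access 24: MISS, evict 23. Cache (LRU->MRU): [77 24]
  23. access 36: MISS, evict 77. Cache (LRU->MRU): [24 36]
  24. access 24: HIT. Cache (LRU->MRU): [36 24]
  25. access 23: MISS, evict 36. Cache (LRU->MRU): [24 23]
  26. access 77: MISS, evict 24. Cache (LRU->MRU): [23 77]
  27. access 24: MISS, evict 23. Cache (LRU->MRU): [77 24]
  28. access 77: HIT. Cache (LRU->MRU): [24 77]
  29. access 23: MISS, evict 24. Cache (LRU->MRU): [77 23]
  30. access 24: MISS, evict 77. Cache (LRU->MRU): [23 24]
  31. access 77: MISS, evict 23. Cache (LRU->MRU): [24 77]
  32. access 77: HIT. Cache (LRU->MRU): [24 77]
  33. access 77: HIT. Cache (LRU->MRU): [24 77]
  34. access 77: HIT. Cache (LRU->MRU): [24 77]
  35. access 23: MISS, evict 24. Cache (LRU->MRU): [77 23]
  36. access 23: HIT. Cache (LRU->MRU): [77 23]
Total: 21 hits, 15 misses, 13 evictions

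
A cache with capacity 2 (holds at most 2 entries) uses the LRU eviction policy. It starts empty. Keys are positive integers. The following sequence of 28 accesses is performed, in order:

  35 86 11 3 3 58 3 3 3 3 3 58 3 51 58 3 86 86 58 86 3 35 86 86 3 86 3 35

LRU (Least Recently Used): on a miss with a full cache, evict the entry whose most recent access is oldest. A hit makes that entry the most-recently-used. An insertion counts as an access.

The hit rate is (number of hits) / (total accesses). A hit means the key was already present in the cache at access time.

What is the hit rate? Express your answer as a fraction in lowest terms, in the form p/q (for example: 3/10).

LRU simulation (capacity=2):
  1. access 35: MISS. Cache (LRU->MRU): [35]
  2. access 86: MISS. Cache (LRU->MRU): [35 86]
  3. access 11: MISS, evict 35. Cache (LRU->MRU): [86 11]
  4. access 3: MISS, evict 86. Cache (LRU->MRU): [11 3]
  5. access 3: HIT. Cache (LRU->MRU): [11 3]
  6. access 58: MISS, evict 11. Cache (LRU->MRU): [3 58]
  7. access 3: HIT. Cache (LRU->MRU): [58 3]
  8. access 3: HIT. Cache (LRU->MRU): [58 3]
  9. access 3: HIT. Cache (LRU->MRU): [58 3]
  10. access 3: HIT. Cache (LRU->MRU): [58 3]
  11. access 3: HIT. Cache (LRU->MRU): [58 3]
  12. access 58: HIT. Cache (LRU->MRU): [3 58]
  13. access 3: HIT. Cache (LRU->MRU): [58 3]
  14. access 51: MISS, evict 58. Cache (LRU->MRU): [3 51]
  15. access 58: MISS, evict 3. Cache (LRU->MRU): [51 58]
  16. access 3: MISS, evict 51. Cache (LRU->MRU): [58 3]
  17. access 86: MISS, evict 58. Cache (LRU->MRU): [3 86]
  18. access 86: HIT. Cache (LRU->MRU): [3 86]
  19. access 58: MISS, evict 3. Cache (LRU->MRU): [86 58]
  20. access 86: HIT. Cache (LRU->MRU): [58 86]
  21. access 3: MISS, evict 58. Cache (LRU->MRU): [86 3]
  22. access 35: MISS, evict 86. Cache (LRU->MRU): [3 35]
  23. access 86: MISS, evict 3. Cache (LRU->MRU): [35 86]
  24. access 86: HIT. Cache (LRU->MRU): [35 86]
  25. access 3: MISS, evict 35. Cache (LRU->MRU): [86 3]
  26. access 86: HIT. Cache (LRU->MRU): [3 86]
  27. access 3: HIT. Cache (LRU->MRU): [86 3]
  28. access 35: MISS, evict 86. Cache (LRU->MRU): [3 35]
Total: 13 hits, 15 misses, 13 evictions

Hit rate = 13/28

Answer: 13/28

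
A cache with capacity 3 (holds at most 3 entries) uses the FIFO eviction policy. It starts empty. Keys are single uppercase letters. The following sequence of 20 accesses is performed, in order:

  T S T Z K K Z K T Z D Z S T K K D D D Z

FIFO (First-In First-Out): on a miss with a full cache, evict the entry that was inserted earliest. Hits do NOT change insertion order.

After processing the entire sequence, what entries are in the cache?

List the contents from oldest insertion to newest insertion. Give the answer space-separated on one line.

Answer: K D Z

Derivation:
FIFO simulation (capacity=3):
  1. access T: MISS. Cache (old->new): [T]
  2. access S: MISS. Cache (old->new): [T S]
  3. access T: HIT. Cache (old->new): [T S]
  4. access Z: MISS. Cache (old->new): [T S Z]
  5. access K: MISS, evict T. Cache (old->new): [S Z K]
  6. access K: HIT. Cache (old->new): [S Z K]
  7. access Z: HIT. Cache (old->new): [S Z K]
  8. access K: HIT. Cache (old->new): [S Z K]
  9. access T: MISS, evict S. Cache (old->new): [Z K T]
  10. access Z: HIT. Cache (old->new): [Z K T]
  11. access D: MISS, evict Z. Cache (old->new): [K T D]
  12. access Z: MISS, evict K. Cache (old->new): [T D Z]
  13. access S: MISS, evict T. Cache (old->new): [D Z S]
  14. access T: MISS, evict D. Cache (old->new): [Z S T]
  15. access K: MISS, evict Z. Cache (old->new): [S T K]
  16. access K: HIT. Cache (old->new): [S T K]
  17. access D: MISS, evict S. Cache (old->new): [T K D]
  18. access D: HIT. Cache (old->new): [T K D]
  19. access D: HIT. Cache (old->new): [T K D]
  20. access Z: MISS, evict T. Cache (old->new): [K D Z]
Total: 8 hits, 12 misses, 9 evictions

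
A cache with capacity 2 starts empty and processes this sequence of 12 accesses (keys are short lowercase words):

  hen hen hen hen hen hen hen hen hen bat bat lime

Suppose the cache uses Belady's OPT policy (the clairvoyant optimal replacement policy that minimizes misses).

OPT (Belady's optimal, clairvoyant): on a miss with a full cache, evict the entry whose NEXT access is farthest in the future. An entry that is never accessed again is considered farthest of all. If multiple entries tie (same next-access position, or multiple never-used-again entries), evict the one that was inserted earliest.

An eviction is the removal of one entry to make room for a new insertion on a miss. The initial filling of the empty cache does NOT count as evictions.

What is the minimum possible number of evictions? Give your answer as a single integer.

Answer: 1

Derivation:
OPT (Belady) simulation (capacity=2):
  1. access hen: MISS. Cache: [hen]
  2. access hen: HIT. Next use of hen: step 3. Cache: [hen]
  3. access hen: HIT. Next use of hen: step 4. Cache: [hen]
  4. access hen: HIT. Next use of hen: step 5. Cache: [hen]
  5. access hen: HIT. Next use of hen: step 6. Cache: [hen]
  6. access hen: HIT. Next use of hen: step 7. Cache: [hen]
  7. access hen: HIT. Next use of hen: step 8. Cache: [hen]
  8. access hen: HIT. Next use of hen: step 9. Cache: [hen]
  9. access hen: HIT. Next use of hen: never. Cache: [hen]
  10. access bat: MISS. Cache: [hen bat]
  11. access bat: HIT. Next use of bat: never. Cache: [hen bat]
  12. access lime: MISS, evict hen (next use: never). Cache: [bat lime]
Total: 9 hits, 3 misses, 1 evictions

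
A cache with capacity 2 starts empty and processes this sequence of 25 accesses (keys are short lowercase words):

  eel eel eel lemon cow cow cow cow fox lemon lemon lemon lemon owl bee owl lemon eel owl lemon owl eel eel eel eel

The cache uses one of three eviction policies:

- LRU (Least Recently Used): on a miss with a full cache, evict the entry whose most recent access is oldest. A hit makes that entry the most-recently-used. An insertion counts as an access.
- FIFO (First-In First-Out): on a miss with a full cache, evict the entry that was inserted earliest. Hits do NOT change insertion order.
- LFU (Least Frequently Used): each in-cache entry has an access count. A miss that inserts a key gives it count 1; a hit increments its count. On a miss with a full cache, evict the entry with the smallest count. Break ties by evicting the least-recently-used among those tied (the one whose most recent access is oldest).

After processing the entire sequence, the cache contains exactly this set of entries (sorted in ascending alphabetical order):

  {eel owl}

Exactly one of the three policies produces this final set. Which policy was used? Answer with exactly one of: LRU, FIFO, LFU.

Simulating under each policy and comparing final sets:
  LRU: final set = {eel owl} -> MATCHES target
  FIFO: final set = {eel lemon} -> differs
  LFU: final set = {eel lemon} -> differs
Only LRU produces the target set.

Answer: LRU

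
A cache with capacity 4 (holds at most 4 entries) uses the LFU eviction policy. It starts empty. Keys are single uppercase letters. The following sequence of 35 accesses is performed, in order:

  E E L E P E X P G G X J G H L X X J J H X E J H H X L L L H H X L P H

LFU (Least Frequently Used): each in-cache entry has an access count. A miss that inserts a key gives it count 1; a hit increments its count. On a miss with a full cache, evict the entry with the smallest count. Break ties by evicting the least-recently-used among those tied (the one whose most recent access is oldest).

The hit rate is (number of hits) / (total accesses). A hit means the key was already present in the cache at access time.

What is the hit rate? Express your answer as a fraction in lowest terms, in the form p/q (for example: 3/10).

Answer: 19/35

Derivation:
LFU simulation (capacity=4):
  1. access E: MISS. Cache: [E(c=1)]
  2. access E: HIT, count now 2. Cache: [E(c=2)]
  3. access L: MISS. Cache: [L(c=1) E(c=2)]
  4. access E: HIT, count now 3. Cache: [L(c=1) E(c=3)]
  5. access P: MISS. Cache: [L(c=1) P(c=1) E(c=3)]
  6. access E: HIT, count now 4. Cache: [L(c=1) P(c=1) E(c=4)]
  7. access X: MISS. Cache: [L(c=1) P(c=1) X(c=1) E(c=4)]
  8. access P: HIT, count now 2. Cache: [L(c=1) X(c=1) P(c=2) E(c=4)]
  9. access G: MISS, evict L(c=1). Cache: [X(c=1) G(c=1) P(c=2) E(c=4)]
  10. access G: HIT, count now 2. Cache: [X(c=1) P(c=2) G(c=2) E(c=4)]
  11. access X: HIT, count now 2. Cache: [P(c=2) G(c=2) X(c=2) E(c=4)]
  12. access J: MISS, evict P(c=2). Cache: [J(c=1) G(c=2) X(c=2) E(c=4)]
  13. access G: HIT, count now 3. Cache: [J(c=1) X(c=2) G(c=3) E(c=4)]
  14. access H: MISS, evict J(c=1). Cache: [H(c=1) X(c=2) G(c=3) E(c=4)]
  15. access L: MISS, evict H(c=1). Cache: [L(c=1) X(c=2) G(c=3) E(c=4)]
  16. access X: HIT, count now 3. Cache: [L(c=1) G(c=3) X(c=3) E(c=4)]
  17. access X: HIT, count now 4. Cache: [L(c=1) G(c=3) E(c=4) X(c=4)]
  18. access J: MISS, evict L(c=1). Cache: [J(c=1) G(c=3) E(c=4) X(c=4)]
  19. access J: HIT, count now 2. Cache: [J(c=2) G(c=3) E(c=4) X(c=4)]
  20. access H: MISS, evict J(c=2). Cache: [H(c=1) G(c=3) E(c=4) X(c=4)]
  21. access X: HIT, count now 5. Cache: [H(c=1) G(c=3) E(c=4) X(c=5)]
  22. access E: HIT, count now 5. Cache: [H(c=1) G(c=3) X(c=5) E(c=5)]
  23. access J: MISS, evict H(c=1). Cache: [J(c=1) G(c=3) X(c=5) E(c=5)]
  24. access H: MISS, evict J(c=1). Cache: [H(c=1) G(c=3) X(c=5) E(c=5)]
  25. access H: HIT, count now 2. Cache: [H(c=2) G(c=3) X(c=5) E(c=5)]
  26. access X: HIT, count now 6. Cache: [H(c=2) G(c=3) E(c=5) X(c=6)]
  27. access L: MISS, evict H(c=2). Cache: [L(c=1) G(c=3) E(c=5) X(c=6)]
  28. access L: HIT, count now 2. Cache: [L(c=2) G(c=3) E(c=5) X(c=6)]
  29. access L: HIT, count now 3. Cache: [G(c=3) L(c=3) E(c=5) X(c=6)]
  30. access H: MISS, evict G(c=3). Cache: [H(c=1) L(c=3) E(c=5) X(c=6)]
  31. access H: HIT, count now 2. Cache: [H(c=2) L(c=3) E(c=5) X(c=6)]
  32. access X: HIT, count now 7. Cache: [H(c=2) L(c=3) E(c=5) X(c=7)]
  33. access L: HIT, count now 4. Cache: [H(c=2) L(c=4) E(c=5) X(c=7)]
  34. access P: MISS, evict H(c=2). Cache: [P(c=1) L(c=4) E(c=5) X(c=7)]
  35. access H: MISS, evict P(c=1). Cache: [H(c=1) L(c=4) E(c=5) X(c=7)]
Total: 19 hits, 16 misses, 12 evictions

Hit rate = 19/35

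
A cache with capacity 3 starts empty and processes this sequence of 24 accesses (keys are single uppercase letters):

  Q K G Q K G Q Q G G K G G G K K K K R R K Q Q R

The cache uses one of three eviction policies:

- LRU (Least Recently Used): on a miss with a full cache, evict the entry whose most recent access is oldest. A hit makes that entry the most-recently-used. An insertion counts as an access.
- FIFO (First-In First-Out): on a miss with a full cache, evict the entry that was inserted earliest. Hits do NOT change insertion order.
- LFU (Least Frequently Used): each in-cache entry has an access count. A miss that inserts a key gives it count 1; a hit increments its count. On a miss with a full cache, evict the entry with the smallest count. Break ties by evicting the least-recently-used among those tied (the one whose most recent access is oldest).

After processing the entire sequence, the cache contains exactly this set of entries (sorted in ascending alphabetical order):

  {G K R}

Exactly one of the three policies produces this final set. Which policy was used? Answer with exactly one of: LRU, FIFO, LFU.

Simulating under each policy and comparing final sets:
  LRU: final set = {K Q R} -> differs
  FIFO: final set = {G Q R} -> differs
  LFU: final set = {G K R} -> MATCHES target
Only LFU produces the target set.

Answer: LFU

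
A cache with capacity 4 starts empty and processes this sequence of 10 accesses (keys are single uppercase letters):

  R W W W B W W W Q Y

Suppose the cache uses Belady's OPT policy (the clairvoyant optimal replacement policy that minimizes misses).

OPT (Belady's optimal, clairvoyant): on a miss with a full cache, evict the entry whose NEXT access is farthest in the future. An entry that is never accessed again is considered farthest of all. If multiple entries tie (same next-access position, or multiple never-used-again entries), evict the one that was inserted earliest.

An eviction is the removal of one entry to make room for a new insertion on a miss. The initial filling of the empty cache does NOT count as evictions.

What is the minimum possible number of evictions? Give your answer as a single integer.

Answer: 1

Derivation:
OPT (Belady) simulation (capacity=4):
  1. access R: MISS. Cache: [R]
  2. access W: MISS. Cache: [R W]
  3. access W: HIT. Next use of W: step 4. Cache: [R W]
  4. access W: HIT. Next use of W: step 6. Cache: [R W]
  5. access B: MISS. Cache: [R W B]
  6. access W: HIT. Next use of W: step 7. Cache: [R W B]
  7. access W: HIT. Next use of W: step 8. Cache: [R W B]
  8. access W: HIT. Next use of W: never. Cache: [R W B]
  9. access Q: MISS. Cache: [R W B Q]
  10. access Y: MISS, evict R (next use: never). Cache: [W B Q Y]
Total: 5 hits, 5 misses, 1 evictions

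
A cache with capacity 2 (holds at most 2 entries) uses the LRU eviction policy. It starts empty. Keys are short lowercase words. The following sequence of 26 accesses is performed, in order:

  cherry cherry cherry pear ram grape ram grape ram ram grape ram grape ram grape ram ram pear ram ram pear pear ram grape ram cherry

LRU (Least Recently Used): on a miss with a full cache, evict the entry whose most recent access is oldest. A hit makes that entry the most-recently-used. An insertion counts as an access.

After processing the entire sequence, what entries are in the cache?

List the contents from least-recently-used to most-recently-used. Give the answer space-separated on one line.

LRU simulation (capacity=2):
  1. access cherry: MISS. Cache (LRU->MRU): [cherry]
  2. access cherry: HIT. Cache (LRU->MRU): [cherry]
  3. access cherry: HIT. Cache (LRU->MRU): [cherry]
  4. access pear: MISS. Cache (LRU->MRU): [cherry pear]
  5. access ram: MISS, evict cherry. Cache (LRU->MRU): [pear ram]
  6. access grape: MISS, evict pear. Cache (LRU->MRU): [ram grape]
  7. access ram: HIT. Cache (LRU->MRU): [grape ram]
  8. access grape: HIT. Cache (LRU->MRU): [ram grape]
  9. access ram: HIT. Cache (LRU->MRU): [grape ram]
  10. access ram: HIT. Cache (LRU->MRU): [grape ram]
  11. access grape: HIT. Cache (LRU->MRU): [ram grape]
  12. access ram: HIT. Cache (LRU->MRU): [grape ram]
  13. access grape: HIT. Cache (LRU->MRU): [ram grape]
  14. access ram: HIT. Cache (LRU->MRU): [grape ram]
  15. access grape: HIT. Cache (LRU->MRU): [ram grape]
  16. access ram: HIT. Cache (LRU->MRU): [grape ram]
  17. access ram: HIT. Cache (LRU->MRU): [grape ram]
  18. access pear: MISS, evict grape. Cache (LRU->MRU): [ram pear]
  19. access ram: HIT. Cache (LRU->MRU): [pear ram]
  20. access ram: HIT. Cache (LRU->MRU): [pear ram]
  21. access pear: HIT. Cache (LRU->MRU): [ram pear]
  22. access pear: HIT. Cache (LRU->MRU): [ram pear]
  23. access ram: HIT. Cache (LRU->MRU): [pear ram]
  24. access grape: MISS, evict pear. Cache (LRU->MRU): [ram grape]
  25. access ram: HIT. Cache (LRU->MRU): [grape ram]
  26. access cherry: MISS, evict grape. Cache (LRU->MRU): [ram cherry]
Total: 19 hits, 7 misses, 5 evictions

Answer: ram cherry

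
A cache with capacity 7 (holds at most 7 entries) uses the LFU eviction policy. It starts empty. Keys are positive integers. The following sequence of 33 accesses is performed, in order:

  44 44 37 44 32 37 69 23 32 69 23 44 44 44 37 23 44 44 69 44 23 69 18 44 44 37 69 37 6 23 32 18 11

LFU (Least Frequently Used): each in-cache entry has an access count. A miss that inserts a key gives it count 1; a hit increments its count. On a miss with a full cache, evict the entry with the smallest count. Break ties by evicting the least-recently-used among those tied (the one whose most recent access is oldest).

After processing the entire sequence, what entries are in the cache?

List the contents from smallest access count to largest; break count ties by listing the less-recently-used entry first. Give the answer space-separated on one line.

LFU simulation (capacity=7):
  1. access 44: MISS. Cache: [44(c=1)]
  2. access 44: HIT, count now 2. Cache: [44(c=2)]
  3. access 37: MISS. Cache: [37(c=1) 44(c=2)]
  4. access 44: HIT, count now 3. Cache: [37(c=1) 44(c=3)]
  5. access 32: MISS. Cache: [37(c=1) 32(c=1) 44(c=3)]
  6. access 37: HIT, count now 2. Cache: [32(c=1) 37(c=2) 44(c=3)]
  7. access 69: MISS. Cache: [32(c=1) 69(c=1) 37(c=2) 44(c=3)]
  8. access 23: MISS. Cache: [32(c=1) 69(c=1) 23(c=1) 37(c=2) 44(c=3)]
  9. access 32: HIT, count now 2. Cache: [69(c=1) 23(c=1) 37(c=2) 32(c=2) 44(c=3)]
  10. access 69: HIT, count now 2. Cache: [23(c=1) 37(c=2) 32(c=2) 69(c=2) 44(c=3)]
  11. access 23: HIT, count now 2. Cache: [37(c=2) 32(c=2) 69(c=2) 23(c=2) 44(c=3)]
  12. access 44: HIT, count now 4. Cache: [37(c=2) 32(c=2) 69(c=2) 23(c=2) 44(c=4)]
  13. access 44: HIT, count now 5. Cache: [37(c=2) 32(c=2) 69(c=2) 23(c=2) 44(c=5)]
  14. access 44: HIT, count now 6. Cache: [37(c=2) 32(c=2) 69(c=2) 23(c=2) 44(c=6)]
  15. access 37: HIT, count now 3. Cache: [32(c=2) 69(c=2) 23(c=2) 37(c=3) 44(c=6)]
  16. access 23: HIT, count now 3. Cache: [32(c=2) 69(c=2) 37(c=3) 23(c=3) 44(c=6)]
  17. access 44: HIT, count now 7. Cache: [32(c=2) 69(c=2) 37(c=3) 23(c=3) 44(c=7)]
  18. access 44: HIT, count now 8. Cache: [32(c=2) 69(c=2) 37(c=3) 23(c=3) 44(c=8)]
  19. access 69: HIT, count now 3. Cache: [32(c=2) 37(c=3) 23(c=3) 69(c=3) 44(c=8)]
  20. access 44: HIT, count now 9. Cache: [32(c=2) 37(c=3) 23(c=3) 69(c=3) 44(c=9)]
  21. access 23: HIT, count now 4. Cache: [32(c=2) 37(c=3) 69(c=3) 23(c=4) 44(c=9)]
  22. access 69: HIT, count now 4. Cache: [32(c=2) 37(c=3) 23(c=4) 69(c=4) 44(c=9)]
  23. access 18: MISS. Cache: [18(c=1) 32(c=2) 37(c=3) 23(c=4) 69(c=4) 44(c=9)]
  24. access 44: HIT, count now 10. Cache: [18(c=1) 32(c=2) 37(c=3) 23(c=4) 69(c=4) 44(c=10)]
  25. access 44: HIT, count now 11. Cache: [18(c=1) 32(c=2) 37(c=3) 23(c=4) 69(c=4) 44(c=11)]
  26. access 37: HIT, count now 4. Cache: [18(c=1) 32(c=2) 23(c=4) 69(c=4) 37(c=4) 44(c=11)]
  27. access 69: HIT, count now 5. Cache: [18(c=1) 32(c=2) 23(c=4) 37(c=4) 69(c=5) 44(c=11)]
  28. access 37: HIT, count now 5. Cache: [18(c=1) 32(c=2) 23(c=4) 69(c=5) 37(c=5) 44(c=11)]
  29. access 6: MISS. Cache: [18(c=1) 6(c=1) 32(c=2) 23(c=4) 69(c=5) 37(c=5) 44(c=11)]
  30. access 23: HIT, count now 5. Cache: [18(c=1) 6(c=1) 32(c=2) 69(c=5) 37(c=5) 23(c=5) 44(c=11)]
  31. access 32: HIT, count now 3. Cache: [18(c=1) 6(c=1) 32(c=3) 69(c=5) 37(c=5) 23(c=5) 44(c=11)]
  32. access 18: HIT, count now 2. Cache: [6(c=1) 18(c=2) 32(c=3) 69(c=5) 37(c=5) 23(c=5) 44(c=11)]
  33. access 11: MISS, evict 6(c=1). Cache: [11(c=1) 18(c=2) 32(c=3) 69(c=5) 37(c=5) 23(c=5) 44(c=11)]
Total: 25 hits, 8 misses, 1 evictions

Answer: 11 18 32 69 37 23 44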